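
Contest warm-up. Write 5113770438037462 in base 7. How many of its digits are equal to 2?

5113770438037462 in base 7 is 3066064502424563635.
The digit 2 appears 2 times.

2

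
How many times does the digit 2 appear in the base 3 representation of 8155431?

1

8155431 in base 3 is 120100100011000.
The digit 2 appears 1 time.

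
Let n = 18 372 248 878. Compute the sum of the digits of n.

58

1+8+3+7+2+2+4+8+8+7+8 = 58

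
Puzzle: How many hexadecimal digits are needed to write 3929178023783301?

13

3929178023783301 in base 16 is DF5910C5DEB85, which has 13 digits.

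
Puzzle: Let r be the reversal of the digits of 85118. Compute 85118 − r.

Reverse of 85118 is 81158.
85118 − 81158 = 3960

3960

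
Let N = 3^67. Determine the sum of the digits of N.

162

3^67 = 92709463147897837085761925410587
Sum of its 32 digits: 162.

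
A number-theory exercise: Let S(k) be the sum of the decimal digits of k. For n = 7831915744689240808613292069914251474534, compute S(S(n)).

10

First digit sum: 181.
1+8+1 = 10.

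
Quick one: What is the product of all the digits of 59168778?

5×9×1×6×8×7×7×8 = 846720

846720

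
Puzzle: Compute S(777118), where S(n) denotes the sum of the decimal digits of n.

7+7+7+1+1+8 = 31

31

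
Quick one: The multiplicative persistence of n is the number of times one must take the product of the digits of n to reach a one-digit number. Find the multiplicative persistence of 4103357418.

4103357418 → 0 (1 step)

1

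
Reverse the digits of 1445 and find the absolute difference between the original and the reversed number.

3996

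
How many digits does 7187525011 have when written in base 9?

7187525011 in base 9 is 20486532661, which has 11 digits.

11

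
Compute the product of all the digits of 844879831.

8×4×4×8×7×9×8×3×1 = 1548288

1548288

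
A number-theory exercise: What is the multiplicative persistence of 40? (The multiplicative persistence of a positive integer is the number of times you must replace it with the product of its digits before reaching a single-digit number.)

1

40 → 0 (1 step)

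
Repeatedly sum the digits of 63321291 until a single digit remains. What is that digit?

6+3+3+2+1+2+9+1 = 27
2+7 = 9

9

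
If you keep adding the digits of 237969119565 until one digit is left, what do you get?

2+3+7+9+6+9+1+1+9+5+6+5 = 63
6+3 = 9

9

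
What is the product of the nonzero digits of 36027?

252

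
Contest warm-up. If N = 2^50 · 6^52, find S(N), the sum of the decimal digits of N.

261

2^50 · 6^52 = 32761577340007739183979306991233238769737749371723710464
Sum of its 56 digits: 261.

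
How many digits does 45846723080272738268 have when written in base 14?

18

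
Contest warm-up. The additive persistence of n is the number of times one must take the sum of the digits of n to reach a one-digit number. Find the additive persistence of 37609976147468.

3

37609976147468 → 77 → 14 → 5 (3 steps)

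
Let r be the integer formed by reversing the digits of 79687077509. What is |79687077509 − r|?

Reverse of 79687077509 is 90577078697.
|79687077509 − 90577078697| = 10890001188

10890001188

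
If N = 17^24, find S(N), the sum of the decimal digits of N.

109

17^24 = 339448671314611904643504117121
Sum of its 30 digits: 109.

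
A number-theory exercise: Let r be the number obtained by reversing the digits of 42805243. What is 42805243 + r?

77056067

Reverse of 42805243 is 34250824.
42805243 + 34250824 = 77056067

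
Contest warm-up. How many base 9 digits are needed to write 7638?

5

7638 in base 9 is 11426, which has 5 digits.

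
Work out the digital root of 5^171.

8

The digital root of n equals n mod 9 (or 9 when 9 | n), so we need 5^171 mod 9.
5^171 ≡ 8 (mod 9), so the digital root is 8.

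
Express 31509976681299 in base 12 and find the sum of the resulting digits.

61

31509976681299 in base 12 is 364AA17529103.
Digit sum: 3+6+4+10+10+1+7+5+2+9+1+0+3 = 61.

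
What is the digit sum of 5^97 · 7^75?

5^97 · 7^75 = 152210082609376657848265669435577037969409793648390566249858872114052226633277080566276798050118213012638079817406833171844482421875
Sum of its 132 digits: 599.

599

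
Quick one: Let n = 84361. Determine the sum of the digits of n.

8+4+3+6+1 = 22

22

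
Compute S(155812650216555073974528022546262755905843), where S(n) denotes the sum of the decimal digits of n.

177

1+5+5+8+1+2+6+5+0+2+1+6+5+5+5+0+7+3+9+7+4+5+2+8+0+2+2+5+4+6+2+6+2+7+5+5+9+0+5+8+4+3 = 177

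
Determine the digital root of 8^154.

1

The digital root of n equals n mod 9 (or 9 when 9 | n), so we need 8^154 mod 9.
8^154 ≡ 1 (mod 9), so the digital root is 1.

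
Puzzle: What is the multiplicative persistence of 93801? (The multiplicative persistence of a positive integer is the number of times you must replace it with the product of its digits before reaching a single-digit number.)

1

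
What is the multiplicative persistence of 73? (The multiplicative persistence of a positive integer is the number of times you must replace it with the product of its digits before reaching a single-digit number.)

73 → 21 → 2 (2 steps)

2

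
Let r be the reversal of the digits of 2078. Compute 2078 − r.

-6624

Reverse of 2078 is 8702.
2078 − 8702 = -6624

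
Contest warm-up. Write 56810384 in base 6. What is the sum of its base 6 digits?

29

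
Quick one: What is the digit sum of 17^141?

17^141 = 311385162313144107424873085781559072480877648857389823050107709241416742258473647555902209193076546579989129429693388636220054676046019437442998040875220981995532229959710417
Sum of its 174 digits: 791.

791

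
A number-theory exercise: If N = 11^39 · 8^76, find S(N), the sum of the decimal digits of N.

11^39 · 8^76 = 17748176237279480554535437961175843691370348941936186342502544646862001607877784924650159740052723252011728896
Sum of its 110 digits: 494.

494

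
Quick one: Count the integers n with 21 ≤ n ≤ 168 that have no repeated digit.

The integers in [21, 168] that have no repeated digit: 21, 23, 24, 25, 26, 27, …, 167, 168.
118 qualify.

118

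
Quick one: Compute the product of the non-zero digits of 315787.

3×1×5×7×8×7 = 5880

5880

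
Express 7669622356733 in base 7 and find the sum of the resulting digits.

41

7669622356733 in base 7 is 1421053251246131.
Digit sum: 1+4+2+1+0+5+3+2+5+1+2+4+6+1+3+1 = 41.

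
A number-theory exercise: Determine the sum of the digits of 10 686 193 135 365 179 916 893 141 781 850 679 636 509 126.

205

1+0+6+8+6+1+9+3+1+3+5+3+6+5+1+7+9+9+1+6+8+9+3+1+4+1+7+8+1+8+5+0+6+7+9+6+3+6+5+0+9+1+2+6 = 205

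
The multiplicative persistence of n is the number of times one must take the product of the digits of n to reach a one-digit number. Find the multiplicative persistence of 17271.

4

17271 → 98 → 72 → 14 → 4 (4 steps)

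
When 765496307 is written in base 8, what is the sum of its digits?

37

765496307 in base 8 is 5550105763.
Digit sum: 5+5+5+0+1+0+5+7+6+3 = 37.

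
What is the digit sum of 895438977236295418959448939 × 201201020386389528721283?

239

895438977236295418959448939 × 201201020386389528721283 = 180163235913687663728968308382948375353639001068737
Sum of its 51 digits: 239.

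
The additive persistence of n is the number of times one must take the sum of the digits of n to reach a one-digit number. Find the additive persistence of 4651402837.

4651402837 → 40 → 4 (2 steps)

2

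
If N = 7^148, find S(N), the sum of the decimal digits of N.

7^148 = 118716182322945778886378040885544717651425707137129398625052391991992997123150142766665096079473688936057706400443288316248801
Sum of its 126 digits: 583.

583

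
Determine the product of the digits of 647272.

4704

6×4×7×2×7×2 = 4704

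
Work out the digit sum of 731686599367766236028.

110

7+3+1+6+8+6+5+9+9+3+6+7+7+6+6+2+3+6+0+2+8 = 110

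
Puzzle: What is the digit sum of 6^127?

450

6^127 = 668665319091271746677508897950407302115067081290302037659288603775909287209809541423693537042497536
Sum of its 99 digits: 450.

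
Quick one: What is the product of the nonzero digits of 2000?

2 = 2

2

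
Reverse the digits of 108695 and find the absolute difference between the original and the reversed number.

488106

Reverse of 108695 is 596801.
|108695 − 596801| = 488106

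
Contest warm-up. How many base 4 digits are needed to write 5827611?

12

5827611 in base 4 is 112032300123, which has 12 digits.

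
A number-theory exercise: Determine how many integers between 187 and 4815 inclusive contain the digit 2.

2011

The integers in [187, 4815] that contain the digit 2: 192, 200, 201, 202, 203, 204, …, 4802, 4812.
2011 qualify.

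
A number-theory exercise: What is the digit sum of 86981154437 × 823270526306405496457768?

86981154437 × 823270526306405496457768 = 71609020792087727669738774856316616
Sum of its 35 digits: 173.

173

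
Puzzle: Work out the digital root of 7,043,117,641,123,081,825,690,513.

7+0+4+3+1+1+7+6+4+1+1+2+3+0+8+1+8+2+5+6+9+0+5+1+3 = 88
8+8 = 16
1+6 = 7

7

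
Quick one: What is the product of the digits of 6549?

1080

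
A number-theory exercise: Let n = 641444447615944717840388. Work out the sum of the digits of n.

113

6+4+1+4+4+4+4+4+7+6+1+5+9+4+4+7+1+7+8+4+0+3+8+8 = 113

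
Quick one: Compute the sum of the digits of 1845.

18

1+8+4+5 = 18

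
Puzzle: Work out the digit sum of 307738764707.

59

3+0+7+7+3+8+7+6+4+7+0+7 = 59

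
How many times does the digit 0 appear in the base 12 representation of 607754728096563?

3

607754728096563 in base 12 is 581B6B30910B03.
The digit 0 appears 3 times.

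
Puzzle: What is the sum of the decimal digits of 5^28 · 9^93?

468

5^28 · 9^93 = 2068776142799727619265847336811153013857442148862261265955758893045550328607525107126278020441532135009765625
Sum of its 109 digits: 468.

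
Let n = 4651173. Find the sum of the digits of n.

4+6+5+1+1+7+3 = 27

27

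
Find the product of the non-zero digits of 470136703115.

52920

4×7×1×3×6×7×3×1×1×5 = 52920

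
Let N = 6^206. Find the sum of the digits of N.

6^206 = 19913957642173950411583660538699907256194482903259058822541071906796628841067058543673829733082363131480098718413241513393011530261588923628668631456612305862656
Sum of its 161 digits: 711.

711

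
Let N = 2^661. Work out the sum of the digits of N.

920

2^661 = 9568131466127621947163770315237577352582483950433331955534014747297500715462012198465648064079848065788579276806882658480425438483841942548911565191978080929321047135323978360596199778018349602045952
Sum of its 199 digits: 920.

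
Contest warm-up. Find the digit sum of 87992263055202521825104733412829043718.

150

8+7+9+9+2+2+6+3+0+5+5+2+0+2+5+2+1+8+2+5+1+0+4+7+3+3+4+1+2+8+2+9+0+4+3+7+1+8 = 150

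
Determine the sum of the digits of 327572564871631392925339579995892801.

184

3+2+7+5+7+2+5+6+4+8+7+1+6+3+1+3+9+2+9+2+5+3+3+9+5+7+9+9+9+5+8+9+2+8+0+1 = 184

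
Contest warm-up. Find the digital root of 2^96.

The digital root of n equals n mod 9 (or 9 when 9 | n), so we need 2^96 mod 9.
2^96 ≡ 1 (mod 9), so the digital root is 1.

1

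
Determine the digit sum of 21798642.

39

2+1+7+9+8+6+4+2 = 39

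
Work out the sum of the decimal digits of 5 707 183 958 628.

69

5+7+0+7+1+8+3+9+5+8+6+2+8 = 69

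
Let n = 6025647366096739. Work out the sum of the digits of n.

79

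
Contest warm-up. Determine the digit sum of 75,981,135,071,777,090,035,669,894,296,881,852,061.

183

7+5+9+8+1+1+3+5+0+7+1+7+7+7+0+9+0+0+3+5+6+6+9+8+9+4+2+9+6+8+8+1+8+5+2+0+6+1 = 183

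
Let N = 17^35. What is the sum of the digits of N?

17^35 = 11633549665058175578832094238737833478284593
Sum of its 44 digits: 215.

215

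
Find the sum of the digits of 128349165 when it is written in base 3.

23

128349165 in base 3 is 22221111210221210.
Digit sum: 2+2+2+2+1+1+1+1+2+1+0+2+2+1+2+1+0 = 23.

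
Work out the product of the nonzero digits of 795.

7×9×5 = 315

315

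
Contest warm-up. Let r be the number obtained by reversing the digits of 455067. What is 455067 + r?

1215621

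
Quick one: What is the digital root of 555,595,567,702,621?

5+5+5+5+9+5+5+6+7+7+0+2+6+2+1 = 70
7+0 = 7

7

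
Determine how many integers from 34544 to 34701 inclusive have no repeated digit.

67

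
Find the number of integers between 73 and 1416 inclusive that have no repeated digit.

847

The integers in [73, 1416] that have no repeated digit: 73, 74, 75, 76, 78, 79, …, 1408, 1409.
847 qualify.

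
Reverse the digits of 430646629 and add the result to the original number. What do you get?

1357292663

Reverse of 430646629 is 926646034.
430646629 + 926646034 = 1357292663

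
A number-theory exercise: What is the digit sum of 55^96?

676

55^96 = 118800478927855109454287255227405021018378756117165646389504201506780099244974801640312434006472040225246521042171204838311924546767617272280403994955122470855712890625
Sum of its 168 digits: 676.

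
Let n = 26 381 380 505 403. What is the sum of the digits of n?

2+6+3+8+1+3+8+0+5+0+5+4+0+3 = 48

48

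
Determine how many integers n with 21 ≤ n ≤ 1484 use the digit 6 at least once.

The integers in [21, 1484] that use the digit 6 at least once: 26, 36, 46, 56, 60, 61, …, 1469, 1476.
362 qualify.

362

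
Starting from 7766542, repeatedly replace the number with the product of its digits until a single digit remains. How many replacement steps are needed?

7766542 → 70560 → 0 (2 steps)

2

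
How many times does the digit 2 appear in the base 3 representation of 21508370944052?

9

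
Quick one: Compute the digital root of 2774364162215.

2+7+7+4+3+6+4+1+6+2+2+1+5 = 50
5+0 = 5

5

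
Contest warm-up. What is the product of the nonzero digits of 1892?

144

1×8×9×2 = 144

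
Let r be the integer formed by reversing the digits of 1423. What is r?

3241

Reversing 1423 gives 3241.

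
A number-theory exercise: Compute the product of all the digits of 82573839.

362880

8×2×5×7×3×8×3×9 = 362880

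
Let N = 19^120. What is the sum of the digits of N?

19^120 = 2821188561558006050182806325699651325904349317385522184850131166315238114862945518835835570975439814916967715430619167129237431101638511203016746250533601
Sum of its 154 digits: 631.

631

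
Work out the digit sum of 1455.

1+4+5+5 = 15

15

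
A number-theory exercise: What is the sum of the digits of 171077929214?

50

1+7+1+0+7+7+9+2+9+2+1+4 = 50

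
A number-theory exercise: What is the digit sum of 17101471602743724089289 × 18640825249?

174

17101471602743724089289 × 18640825249 = 318785543647481709679907921657961
Sum of its 33 digits: 174.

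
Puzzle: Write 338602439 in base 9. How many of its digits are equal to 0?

1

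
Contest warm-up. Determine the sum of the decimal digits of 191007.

18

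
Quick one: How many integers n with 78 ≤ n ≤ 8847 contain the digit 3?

The integers in [78, 8847] that contain the digit 3: 83, 93, 103, 113, 123, 130, …, 8839, 8843.
3127 qualify.

3127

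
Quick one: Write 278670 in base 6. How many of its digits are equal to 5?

4

278670 in base 6 is 5550050.
The digit 5 appears 4 times.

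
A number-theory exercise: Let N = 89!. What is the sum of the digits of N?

549

89! = 16507955160908461081216919262453619309839666236496541854913520707833171034378509739399912570787600662729080382999756800000000000000000000
Sum of its 137 digits: 549.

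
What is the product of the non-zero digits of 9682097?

9×6×8×2×9×7 = 54432

54432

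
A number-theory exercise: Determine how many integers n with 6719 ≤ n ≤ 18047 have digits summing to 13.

459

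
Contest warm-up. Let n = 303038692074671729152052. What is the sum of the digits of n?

92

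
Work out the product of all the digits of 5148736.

5×1×4×8×7×3×6 = 20160

20160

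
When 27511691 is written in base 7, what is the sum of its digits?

29

27511691 in base 7 is 452563004.
Digit sum: 4+5+2+5+6+3+0+0+4 = 29.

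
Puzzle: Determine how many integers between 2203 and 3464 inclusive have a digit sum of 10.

The integers in [2203, 3464] that have a digit sum of 10: 2206, 2215, 2224, 2233, 2242, 2251, …, 3421, 3430.
58 qualify.

58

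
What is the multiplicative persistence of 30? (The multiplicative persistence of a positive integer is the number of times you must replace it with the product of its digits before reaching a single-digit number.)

30 → 0 (1 step)

1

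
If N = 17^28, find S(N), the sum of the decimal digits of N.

145

17^28 = 28351092476867700887730107366063041
Sum of its 35 digits: 145.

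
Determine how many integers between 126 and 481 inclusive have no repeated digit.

262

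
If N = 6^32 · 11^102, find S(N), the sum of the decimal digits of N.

6^32 · 11^102 = 132707020435231082644686754010983179492622730434938617492998449546818093773071012994877639757215946758715696541994253192008885600256
Sum of its 132 digits: 612.

612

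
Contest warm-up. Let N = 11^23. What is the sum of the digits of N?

11^23 = 895430243255237372246531
Sum of its 24 digits: 95.

95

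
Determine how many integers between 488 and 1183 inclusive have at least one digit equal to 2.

133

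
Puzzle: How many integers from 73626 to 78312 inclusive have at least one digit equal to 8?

1552

The integers in [73626, 78312] that have at least one digit equal to 8: 73628, 73638, 73648, 73658, 73668, 73678, …, 78311, 78312.
1552 qualify.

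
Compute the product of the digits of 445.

4×4×5 = 80

80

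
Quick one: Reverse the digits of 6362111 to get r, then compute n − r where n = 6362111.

Reverse of 6362111 is 1112636.
6362111 − 1112636 = 5249475

5249475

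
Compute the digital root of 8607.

3

8+6+0+7 = 21
2+1 = 3
(Equivalently, 8607 mod 9 = 3.)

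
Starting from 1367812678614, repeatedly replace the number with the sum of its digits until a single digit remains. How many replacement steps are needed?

2

1367812678614 → 60 → 6 (2 steps)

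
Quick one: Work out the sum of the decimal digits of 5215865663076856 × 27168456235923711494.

5215865663076856 × 27168456235923711494 = 141707017999760772741541183292582864
Sum of its 36 digits: 164.

164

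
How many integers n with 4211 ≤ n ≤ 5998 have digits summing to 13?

80

The integers in [4211, 5998] that have digits summing to 13: 4216, 4225, 4234, 4243, 4252, 4261, …, 5710, 5800.
80 qualify.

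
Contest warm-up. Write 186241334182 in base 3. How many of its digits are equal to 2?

186241334182 in base 3 is 122210201110221001011221.
The digit 2 appears 8 times.

8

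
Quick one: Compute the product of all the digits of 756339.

17010

7×5×6×3×3×9 = 17010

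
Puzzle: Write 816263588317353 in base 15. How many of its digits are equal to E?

1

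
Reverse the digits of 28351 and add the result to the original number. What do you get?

43733

Reverse of 28351 is 15382.
28351 + 15382 = 43733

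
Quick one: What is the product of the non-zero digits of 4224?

4×2×2×4 = 64

64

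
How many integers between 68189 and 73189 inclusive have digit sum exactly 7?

The integers in [68189, 73189] that have digit sum exactly 7: 70000.
1 qualifies.

1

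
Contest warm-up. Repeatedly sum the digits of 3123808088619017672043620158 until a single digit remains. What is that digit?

1

3+1+2+3+8+0+8+0+8+8+6+1+9+0+1+7+6+7+2+0+4+3+6+2+0+1+5+8 = 109
1+0+9 = 10
1+0 = 1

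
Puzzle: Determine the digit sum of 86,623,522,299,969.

8+6+6+2+3+5+2+2+2+9+9+9+6+9 = 78

78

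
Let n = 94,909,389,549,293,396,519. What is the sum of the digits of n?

9+4+9+0+9+3+8+9+5+4+9+2+9+3+3+9+6+5+1+9 = 116

116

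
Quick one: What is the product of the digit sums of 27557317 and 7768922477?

2183

S(27557317) = 2+7+5+5+7+3+1+7 = 37.
S(7768922477) = 7+7+6+8+9+2+2+4+7+7 = 59.
37 · 59 = 2183.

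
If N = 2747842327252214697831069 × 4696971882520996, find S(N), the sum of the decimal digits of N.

174

2747842327252214697831069 × 4696971882520996 = 12906538148704709619068752327713053624724
Sum of its 41 digits: 174.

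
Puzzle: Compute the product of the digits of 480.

0

4×8×0 = 0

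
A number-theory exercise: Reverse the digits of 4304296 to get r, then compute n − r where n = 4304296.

-2619738

Reverse of 4304296 is 6924034.
4304296 − 6924034 = -2619738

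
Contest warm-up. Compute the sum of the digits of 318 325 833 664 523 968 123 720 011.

3+1+8+3+2+5+8+3+3+6+6+4+5+2+3+9+6+8+1+2+3+7+2+0+0+1+1 = 102

102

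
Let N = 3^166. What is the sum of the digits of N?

387

3^166 = 15926791088519786003064148590679881418931379526481396121112548658575277686941529
Sum of its 80 digits: 387.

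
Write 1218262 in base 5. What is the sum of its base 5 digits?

1218262 in base 5 is 302441022.
Digit sum: 3+0+2+4+4+1+0+2+2 = 18.

18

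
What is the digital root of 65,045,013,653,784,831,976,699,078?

6+5+0+4+5+0+1+3+6+5+3+7+8+4+8+3+1+9+7+6+6+9+9+0+7+8 = 130
1+3+0 = 4

4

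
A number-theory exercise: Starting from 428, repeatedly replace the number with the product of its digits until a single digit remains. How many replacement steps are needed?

428 → 64 → 24 → 8 (3 steps)

3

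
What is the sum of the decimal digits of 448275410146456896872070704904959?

4+4+8+2+7+5+4+1+0+1+4+6+4+5+6+8+9+6+8+7+2+0+7+0+7+0+4+9+0+4+9+5+9 = 155

155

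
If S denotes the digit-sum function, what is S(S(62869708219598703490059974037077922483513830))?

First digit sum: 209.
2+0+9 = 11.

11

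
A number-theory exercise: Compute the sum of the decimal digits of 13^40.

193

13^40 = 361188648084531445929920877641340156544317601
Sum of its 45 digits: 193.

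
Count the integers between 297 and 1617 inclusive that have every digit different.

793

The integers in [297, 1617] that have every digit different: 297, 298, 301, 302, 304, 305, …, 1608, 1609.
793 qualify.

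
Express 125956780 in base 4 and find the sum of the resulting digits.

22

125956780 in base 4 is 13200133022230.
Digit sum: 1+3+2+0+0+1+3+3+0+2+2+2+3+0 = 22.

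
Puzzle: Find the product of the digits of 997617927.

9×9×7×6×1×7×9×2×7 = 3000564

3000564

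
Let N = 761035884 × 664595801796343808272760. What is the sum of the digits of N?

761035884 × 664595801796343808272760 = 505781253522769298096786419719840
Sum of its 33 digits: 165.

165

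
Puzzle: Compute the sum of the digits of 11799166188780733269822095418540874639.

1+1+7+9+9+1+6+6+1+8+8+7+8+0+7+3+3+2+6+9+8+2+2+0+9+5+4+1+8+5+4+0+8+7+4+6+3+9 = 187

187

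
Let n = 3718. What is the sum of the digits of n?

3+7+1+8 = 19

19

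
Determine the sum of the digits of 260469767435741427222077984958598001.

2+6+0+4+6+9+7+6+7+4+3+5+7+4+1+4+2+7+2+2+2+0+7+7+9+8+4+9+5+8+5+9+8+0+0+1 = 170

170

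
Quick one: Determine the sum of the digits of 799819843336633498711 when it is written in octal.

799819843336633498711 in base 8 is 126556727136146447536127.
Digit sum: 1+2+6+5+5+6+7+2+7+1+3+6+1+4+6+4+4+7+5+3+6+1+2+7 = 101.

101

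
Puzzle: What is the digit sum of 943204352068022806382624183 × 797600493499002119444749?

269

943204352068022806382624183 × 797600493499002119444749 = 752300256679861530657479199897679486213509499765067
Sum of its 51 digits: 269.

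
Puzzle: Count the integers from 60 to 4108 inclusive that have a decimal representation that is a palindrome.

125

The integers in [60, 4108] that have a decimal representation that is a palindrome: 66, 77, 88, 99, 101, 111, …, 3993, 4004.
125 qualify.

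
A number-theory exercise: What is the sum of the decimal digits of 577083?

5+7+7+0+8+3 = 30

30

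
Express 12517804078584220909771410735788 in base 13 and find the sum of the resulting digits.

188

12517804078584220909771410735788 in base 13 is A65C67A1B852C4833BA058A6B743.
Digit sum: 10+6+5+12+6+7+10+1+11+8+5+2+12+4+8+3+3+11+10+0+5+8+10+6+11+7+4+3 = 188.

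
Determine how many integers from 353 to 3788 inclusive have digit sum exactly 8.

100

The integers in [353, 3788] that have digit sum exactly 8: 404, 413, 422, 431, 440, 503, …, 3410, 3500.
100 qualify.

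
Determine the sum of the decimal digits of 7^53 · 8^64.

490

7^53 · 8^64 = 3872177777800382604024954343220837099982066019869565753826353586129560699084576146488572770227870236672
Sum of its 103 digits: 490.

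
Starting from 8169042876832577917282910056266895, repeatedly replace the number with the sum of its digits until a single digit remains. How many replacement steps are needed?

8169042876832577917282910056266895 → 169 → 16 → 7 (3 steps)

3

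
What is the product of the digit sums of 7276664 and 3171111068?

1102

S(7276664) = 7+2+7+6+6+6+4 = 38.
S(3171111068) = 3+1+7+1+1+1+1+0+6+8 = 29.
38 · 29 = 1102.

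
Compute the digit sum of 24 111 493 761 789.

2+4+1+1+1+4+9+3+7+6+1+7+8+9 = 63

63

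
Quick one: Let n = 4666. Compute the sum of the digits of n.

4+6+6+6 = 22

22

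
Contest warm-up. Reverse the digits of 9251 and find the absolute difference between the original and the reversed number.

7722

Reverse of 9251 is 1529.
|9251 − 1529| = 7722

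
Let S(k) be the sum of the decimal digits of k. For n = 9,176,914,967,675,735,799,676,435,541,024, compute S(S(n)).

11

First digit sum: 164.
1+6+4 = 11.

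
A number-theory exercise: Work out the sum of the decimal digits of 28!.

90

28! = 304888344611713860501504000000
Sum of its 30 digits: 90.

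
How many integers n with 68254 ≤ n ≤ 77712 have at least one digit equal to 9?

The integers in [68254, 77712] that have at least one digit equal to 9: 68259, 68269, 68279, 68289, 68290, 68291, …, 77699, 77709.
3259 qualify.

3259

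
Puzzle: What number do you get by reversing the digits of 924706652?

Reversing 924706652 gives 256607429.

256607429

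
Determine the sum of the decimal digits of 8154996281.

8+1+5+4+9+9+6+2+8+1 = 53

53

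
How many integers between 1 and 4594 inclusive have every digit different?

2527

The integers in [1, 4594] that have every digit different: 1, 2, 3, 4, 5, 6, …, 4592, 4593.
2527 qualify.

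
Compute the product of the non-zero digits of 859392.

19440

8×5×9×3×9×2 = 19440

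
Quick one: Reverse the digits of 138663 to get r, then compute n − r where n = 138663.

Reverse of 138663 is 366831.
138663 − 366831 = -228168

-228168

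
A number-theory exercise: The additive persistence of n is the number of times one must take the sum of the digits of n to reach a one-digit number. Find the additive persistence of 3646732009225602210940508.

3646732009225602210940508 → 86 → 14 → 5 (3 steps)

3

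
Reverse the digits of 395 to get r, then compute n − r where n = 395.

-198

Reverse of 395 is 593.
395 − 593 = -198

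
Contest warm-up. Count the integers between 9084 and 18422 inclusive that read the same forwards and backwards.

93

The integers in [9084, 18422] that read the same forwards and backwards: 9119, 9229, 9339, 9449, 9559, 9669, …, 18281, 18381.
93 qualify.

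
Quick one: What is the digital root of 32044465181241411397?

7

3+2+0+4+4+4+6+5+1+8+1+2+4+1+4+1+1+3+9+7 = 70
7+0 = 7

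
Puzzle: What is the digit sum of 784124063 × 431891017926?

784124063 × 431891017926 = 338656139749340953338
Sum of its 21 digits: 102.

102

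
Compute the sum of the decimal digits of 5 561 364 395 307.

5+5+6+1+3+6+4+3+9+5+3+0+7 = 57

57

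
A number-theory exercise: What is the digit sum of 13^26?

133

13^26 = 91733330193268616658399616009
Sum of its 29 digits: 133.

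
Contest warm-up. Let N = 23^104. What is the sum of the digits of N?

23^104 = 4165766717332139306998022986739468184033507551039428814620390957457014951099725024917677010084876007043500323032088714918238998592983029995841
Sum of its 142 digits: 637.

637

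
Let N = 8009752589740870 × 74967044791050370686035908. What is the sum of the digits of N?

8009752589740870 × 74967044791050370686035908 = 600467481160335505106231308380129235159960
Sum of its 42 digits: 151.

151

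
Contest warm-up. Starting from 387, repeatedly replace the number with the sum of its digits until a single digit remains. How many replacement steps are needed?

2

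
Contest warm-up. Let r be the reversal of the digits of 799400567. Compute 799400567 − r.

Reverse of 799400567 is 765004997.
799400567 − 765004997 = 34395570

34395570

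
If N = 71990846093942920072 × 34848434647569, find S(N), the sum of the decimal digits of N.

165

71990846093942920072 × 34848434647569 = 2508768295327967864104890056104968
Sum of its 34 digits: 165.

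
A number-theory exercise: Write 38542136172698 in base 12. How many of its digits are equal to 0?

1

38542136172698 in base 12 is 43A5883507962.
The digit 0 appears 1 time.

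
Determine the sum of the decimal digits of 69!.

351

69! = 171122452428141311372468338881272839092270544893520369393648040923257279754140647424000000000000000
Sum of its 99 digits: 351.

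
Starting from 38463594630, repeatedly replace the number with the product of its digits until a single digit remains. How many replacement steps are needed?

1

38463594630 → 0 (1 step)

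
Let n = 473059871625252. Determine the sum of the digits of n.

4+7+3+0+5+9+8+7+1+6+2+5+2+5+2 = 66

66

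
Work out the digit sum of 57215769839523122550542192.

110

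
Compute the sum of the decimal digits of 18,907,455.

39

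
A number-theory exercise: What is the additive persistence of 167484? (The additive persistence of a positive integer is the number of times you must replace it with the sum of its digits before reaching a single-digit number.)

167484 → 30 → 3 (2 steps)

2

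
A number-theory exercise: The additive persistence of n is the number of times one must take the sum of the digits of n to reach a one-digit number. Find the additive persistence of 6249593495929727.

6249593495929727 → 92 → 11 → 2 (3 steps)

3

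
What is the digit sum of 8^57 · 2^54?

8^57 · 2^54 = 53919893334301279589334030174039261347274288845081144962207220498432
Sum of its 68 digits: 287.

287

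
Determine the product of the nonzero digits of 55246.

1200

5×5×2×4×6 = 1200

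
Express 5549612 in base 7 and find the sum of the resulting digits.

5549612 in base 7 is 65112425.
Digit sum: 6+5+1+1+2+4+2+5 = 26.

26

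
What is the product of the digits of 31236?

3×1×2×3×6 = 108

108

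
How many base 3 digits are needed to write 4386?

4386 in base 3 is 20000110, which has 8 digits.

8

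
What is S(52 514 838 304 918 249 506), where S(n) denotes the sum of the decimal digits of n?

5+2+5+1+4+8+3+8+3+0+4+9+1+8+2+4+9+5+0+6 = 87

87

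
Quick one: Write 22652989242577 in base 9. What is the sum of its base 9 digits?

22652989242577 in base 9 is 88177282684587.
Digit sum: 8+8+1+7+7+2+8+2+6+8+4+5+8+7 = 81.

81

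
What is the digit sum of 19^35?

19^35 = 570658162108627174778971075491512021856922699
Sum of its 45 digits: 208.

208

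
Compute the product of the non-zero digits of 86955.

10800

8×6×9×5×5 = 10800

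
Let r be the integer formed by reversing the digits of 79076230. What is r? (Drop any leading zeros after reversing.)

Reversing 79076230 gives 3267097.

3267097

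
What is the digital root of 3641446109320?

3+6+4+1+4+4+6+1+0+9+3+2+0 = 43
4+3 = 7

7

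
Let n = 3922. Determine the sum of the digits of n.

3+9+2+2 = 16

16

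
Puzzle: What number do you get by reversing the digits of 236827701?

Reversing 236827701 gives 107728632.

107728632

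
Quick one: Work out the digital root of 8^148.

1

The digital root of n equals n mod 9 (or 9 when 9 | n), so we need 8^148 mod 9.
8^148 ≡ 1 (mod 9), so the digital root is 1.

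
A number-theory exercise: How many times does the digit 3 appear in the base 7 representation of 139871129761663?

139871129761663 in base 7 is 41314232662241356.
The digit 3 appears 3 times.

3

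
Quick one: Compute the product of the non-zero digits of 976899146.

9×7×6×8×9×9×1×4×6 = 5878656

5878656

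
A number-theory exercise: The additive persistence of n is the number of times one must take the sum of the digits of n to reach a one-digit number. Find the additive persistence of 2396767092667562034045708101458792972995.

2396767092667562034045708101458792972995 → 192 → 12 → 3 (3 steps)

3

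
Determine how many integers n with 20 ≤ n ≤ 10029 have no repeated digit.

The integers in [20, 10029] that have no repeated digit: 20, 21, 23, 24, 25, 26, …, 9875, 9876.
5256 qualify.

5256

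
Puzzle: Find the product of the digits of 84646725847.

72253440

8×4×6×4×6×7×2×5×8×4×7 = 72253440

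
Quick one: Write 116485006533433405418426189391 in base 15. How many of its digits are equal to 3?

116485006533433405418426189391 in base 15 is 6DBD8BEBB6E0D74B25D9393E6.
The digit 3 appears 2 times.

2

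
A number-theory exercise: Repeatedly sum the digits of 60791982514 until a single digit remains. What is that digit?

7

6+0+7+9+1+9+8+2+5+1+4 = 52
5+2 = 7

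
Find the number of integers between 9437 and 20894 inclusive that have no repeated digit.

The integers in [9437, 20894] that have no repeated digit: 9437, 9438, 9450, 9451, 9452, 9453, …, 20893, 20894.
3569 qualify.

3569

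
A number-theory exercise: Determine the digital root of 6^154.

9

The digital root of n equals n mod 9 (or 9 when 9 | n), so we need 6^154 mod 9.
6^154 ≡ 0 (mod 9), so the digital root is 9.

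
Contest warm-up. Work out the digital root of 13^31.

4

The digital root of n equals n mod 9 (or 9 when 9 | n), so we need 13^31 mod 9.
13^31 ≡ 4 (mod 9), so the digital root is 4.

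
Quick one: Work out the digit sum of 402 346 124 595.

45

4+0+2+3+4+6+1+2+4+5+9+5 = 45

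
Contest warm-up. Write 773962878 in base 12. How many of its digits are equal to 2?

773962878 in base 12 is 197247226.
The digit 2 appears 3 times.

3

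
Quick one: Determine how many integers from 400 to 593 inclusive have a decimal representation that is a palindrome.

19

The integers in [400, 593] that have a decimal representation that is a palindrome: 404, 414, 424, 434, 444, 454, …, 575, 585.
19 qualify.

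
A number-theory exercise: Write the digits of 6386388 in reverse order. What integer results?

8836836

Reversing 6386388 gives 8836836.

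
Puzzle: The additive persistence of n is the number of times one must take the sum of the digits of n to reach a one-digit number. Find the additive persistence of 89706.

89706 → 30 → 3 (2 steps)

2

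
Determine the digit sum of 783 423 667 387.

7+8+3+4+2+3+6+6+7+3+8+7 = 64

64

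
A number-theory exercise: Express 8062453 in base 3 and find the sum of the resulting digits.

8062453 in base 3 is 120011121121101.
Digit sum: 1+2+0+0+1+1+1+2+1+1+2+1+1+0+1 = 15.

15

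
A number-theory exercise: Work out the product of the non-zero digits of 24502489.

23040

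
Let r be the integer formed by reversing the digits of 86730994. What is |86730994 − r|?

36827226

Reverse of 86730994 is 49903768.
|86730994 − 49903768| = 36827226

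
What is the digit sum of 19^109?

658

19^109 = 24218235827108619536177258655689905274733087906973668975273015474087845429471321842394188336521448527266621220099983995505013875436008159779
Sum of its 140 digits: 658.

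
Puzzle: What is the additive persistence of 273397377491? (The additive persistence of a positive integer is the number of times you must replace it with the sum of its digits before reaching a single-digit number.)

2

273397377491 → 62 → 8 (2 steps)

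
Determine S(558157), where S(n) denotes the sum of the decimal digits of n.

31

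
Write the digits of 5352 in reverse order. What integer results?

Reversing 5352 gives 2535.

2535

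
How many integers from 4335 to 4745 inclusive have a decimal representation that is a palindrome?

3

The integers in [4335, 4745] that have a decimal representation that is a palindrome: 4444, 4554, 4664.
3 qualify.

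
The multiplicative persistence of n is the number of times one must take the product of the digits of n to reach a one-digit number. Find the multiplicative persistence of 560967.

1

560967 → 0 (1 step)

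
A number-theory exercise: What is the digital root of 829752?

8+2+9+7+5+2 = 33
3+3 = 6
(Equivalently, 829752 mod 9 = 6.)

6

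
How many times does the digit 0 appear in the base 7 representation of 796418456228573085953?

796418456228573085953 in base 7 is 4104610163145543266424023.
The digit 0 appears 3 times.

3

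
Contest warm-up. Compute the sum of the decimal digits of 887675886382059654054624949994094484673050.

220

8+8+7+6+7+5+8+8+6+3+8+2+0+5+9+6+5+4+0+5+4+6+2+4+9+4+9+9+9+4+0+9+4+4+8+4+6+7+3+0+5+0 = 220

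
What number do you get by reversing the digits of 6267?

Reversing 6267 gives 7626.

7626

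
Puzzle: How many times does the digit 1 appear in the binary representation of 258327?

11

258327 in base 2 is 111111000100010111.
The digit 1 appears 11 times.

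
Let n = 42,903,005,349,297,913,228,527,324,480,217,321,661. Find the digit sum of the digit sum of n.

First digit sum: 146.
1+4+6 = 11.

11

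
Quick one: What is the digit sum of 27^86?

27^86 = 1251076071394302594884458081106951728027969657276762241924443419870324653667897923469015922386986485696304989864940094919689
Sum of its 124 digits: 612.

612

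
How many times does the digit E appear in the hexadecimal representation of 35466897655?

1

35466897655 in base 16 is 841FDE8F7.
The digit E appears 1 time.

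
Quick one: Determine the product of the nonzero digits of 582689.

5×8×2×6×8×9 = 34560

34560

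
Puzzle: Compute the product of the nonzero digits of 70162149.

3024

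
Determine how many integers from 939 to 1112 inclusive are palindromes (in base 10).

The integers in [939, 1112] that are palindromes (in base 10): 939, 949, 959, 969, 979, 989, 999, 1001, 1111.
9 qualify.

9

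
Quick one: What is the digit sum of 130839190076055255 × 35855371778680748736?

130839190076055255 × 35855371778680748736 = 4691287803398437876959131748707407680
Sum of its 37 digits: 189.

189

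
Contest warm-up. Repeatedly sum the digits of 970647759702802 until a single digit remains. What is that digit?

1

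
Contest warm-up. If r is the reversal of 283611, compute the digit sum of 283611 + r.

42

Reversal of 283611 is 116382; 283611 + 116382 = 399993.
Digit sum of 399993: 3+9+9+9+9+3 = 42.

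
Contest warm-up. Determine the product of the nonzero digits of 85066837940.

8709120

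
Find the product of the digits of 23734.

504

2×3×7×3×4 = 504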